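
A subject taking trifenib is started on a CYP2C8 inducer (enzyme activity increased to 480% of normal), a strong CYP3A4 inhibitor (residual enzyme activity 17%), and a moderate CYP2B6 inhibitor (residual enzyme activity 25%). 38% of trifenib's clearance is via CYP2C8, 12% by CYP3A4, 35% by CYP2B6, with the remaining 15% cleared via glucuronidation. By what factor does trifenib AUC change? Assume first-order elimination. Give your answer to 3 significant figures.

0.480

The CYP2C8 pathway (38% of clearance) increases to 4.8× activity: 0.38 × 4.8 = 1.824.
The CYP3A4 pathway (12% of clearance) falls to 0.17× activity: 0.12 × 0.17 = 0.0204.
The CYP2B6 pathway (35% of clearance) drops to 0.25× activity: 0.35 × 0.25 = 0.0875.
Non-CYP routes (15%) are unchanged.
Relative clearance = 1.824 + 0.0204 + 0.0875 + 0.15 = 2.0819.
Because AUC varies inversely with clearance, the combined effect is 1 / 2.0819 = 0.480.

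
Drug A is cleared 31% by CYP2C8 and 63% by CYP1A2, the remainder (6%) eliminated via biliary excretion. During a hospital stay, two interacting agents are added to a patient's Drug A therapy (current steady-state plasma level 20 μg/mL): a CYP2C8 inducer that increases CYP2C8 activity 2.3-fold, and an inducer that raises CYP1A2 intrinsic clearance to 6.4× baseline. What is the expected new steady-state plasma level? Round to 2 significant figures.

CYP2C8: 0.31 × 2.3 = 0.713
CYP1A2: 0.63 × 6.4 = 4.032
Other: 0.06 (unchanged)
CL_new/CL_old = 0.713 + 4.032 + 0.06 = 4.805.
Steady-state plasma level ∝ 1/CL: new value = 20 / 4.805 = 4.2 μg/mL.

4.2 μg/mL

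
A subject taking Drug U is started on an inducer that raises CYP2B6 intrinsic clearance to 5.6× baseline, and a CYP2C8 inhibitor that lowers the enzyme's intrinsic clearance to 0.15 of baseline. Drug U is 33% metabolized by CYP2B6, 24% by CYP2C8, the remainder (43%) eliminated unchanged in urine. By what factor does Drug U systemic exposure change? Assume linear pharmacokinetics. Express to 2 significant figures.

CYP2B6: 0.33 × 5.6 = 1.848
CYP2C8: 0.24 × 0.15 = 0.036
Other: 0.43 (unchanged)
Relative clearance = 1.848 + 0.036 + 0.43 = 2.314.
Systemic exposure ∝ 1/CL: fold-change = 1 / 2.314 = 0.43.

0.43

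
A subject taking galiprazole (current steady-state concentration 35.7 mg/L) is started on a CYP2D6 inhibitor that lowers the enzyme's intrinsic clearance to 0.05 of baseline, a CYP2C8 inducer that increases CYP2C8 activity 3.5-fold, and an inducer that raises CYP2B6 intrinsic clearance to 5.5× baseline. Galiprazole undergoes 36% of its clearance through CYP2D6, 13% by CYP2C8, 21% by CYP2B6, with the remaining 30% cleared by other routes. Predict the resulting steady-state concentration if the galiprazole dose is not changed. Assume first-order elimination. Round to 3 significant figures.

The CYP2D6 pathway (36% of clearance) is reduced to 0.05× activity: 0.36 × 0.05 = 0.018.
The CYP2C8 pathway (13% of clearance) is boosted to 3.5× activity: 0.13 × 3.5 = 0.455.
The CYP2B6 pathway (21% of clearance) increases to 5.5× activity: 0.21 × 5.5 = 1.155.
The remaining 30% of clearance is unaffected.
Relative clearance = 0.018 + 0.455 + 1.155 + 0.3 = 1.928.
New steady-state concentration = 35.7 / 1.928 = 18.5 mg/L (concentration scales inversely with clearance).

18.5 mg/L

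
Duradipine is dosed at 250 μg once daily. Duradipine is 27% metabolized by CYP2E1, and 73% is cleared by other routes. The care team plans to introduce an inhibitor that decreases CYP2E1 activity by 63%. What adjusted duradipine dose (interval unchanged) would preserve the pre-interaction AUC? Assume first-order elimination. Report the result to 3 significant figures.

The CYP2E1 pathway (27% of clearance) drops to 0.37× activity: 0.27 × 0.37 = 0.0999.
Non-CYP routes (73%) are unchanged.
Relative clearance = 0.0999 + 0.73 = 0.8299.
Css,avg = (dose rate)/CL, so holding Css fixed requires dose ∝ CL: 250 × 0.8299 = 207 μg.

207 μg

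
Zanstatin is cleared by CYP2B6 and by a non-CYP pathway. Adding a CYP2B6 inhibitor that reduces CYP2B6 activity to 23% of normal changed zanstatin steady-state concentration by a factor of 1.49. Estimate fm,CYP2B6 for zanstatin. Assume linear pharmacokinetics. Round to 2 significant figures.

Write x for the fraction cleared via CYP2B6. The observed steady-state concentration change means clearance fell to 1/1.49 = 0.6711 of baseline.
Only the CYP2B6 route changed, so 0.6711 = x·0.23 + (1 − x), giving x = 0.43.

0.43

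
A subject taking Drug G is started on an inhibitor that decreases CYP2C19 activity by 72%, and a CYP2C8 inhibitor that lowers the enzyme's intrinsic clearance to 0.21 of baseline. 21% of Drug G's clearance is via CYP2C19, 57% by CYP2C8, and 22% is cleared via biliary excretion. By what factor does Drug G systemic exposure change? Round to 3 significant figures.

CYP2C19: 0.21 × 0.28 = 0.0588
CYP2C8: 0.57 × 0.21 = 0.1197
Other: 0.22 (unchanged)
New clearance relative to baseline: 0.0588 + 0.1197 + 0.22 = 0.3985.
Because systemic exposure varies inversely with clearance, the combined effect is 1 / 0.3985 = 2.51.

2.51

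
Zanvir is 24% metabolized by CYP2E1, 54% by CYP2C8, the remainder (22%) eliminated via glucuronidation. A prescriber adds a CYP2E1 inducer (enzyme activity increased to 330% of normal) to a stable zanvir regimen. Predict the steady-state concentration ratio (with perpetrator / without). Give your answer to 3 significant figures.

0.644

The CYP2E1 pathway (24% of clearance) increases to 3.3× activity: 0.24 × 3.3 = 0.792.
CYP2C8 (54%) and the residual 22% are unaffected.
CL_new/CL_old = 0.792 + 0.54 + 0.22 = 1.552.
Since steady-state concentration ∝ 1/CL, the ratio is 1 / 1.552 = 0.644.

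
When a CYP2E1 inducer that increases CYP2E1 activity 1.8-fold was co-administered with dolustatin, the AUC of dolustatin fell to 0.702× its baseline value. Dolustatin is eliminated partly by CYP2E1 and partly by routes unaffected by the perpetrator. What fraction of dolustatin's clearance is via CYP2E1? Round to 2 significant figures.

Let fm be the CYP2E1 fraction. New clearance relative to baseline = fm × 1.8 + (1 − fm).
AUC ratio = 1 / (new CL fraction), so new CL fraction = 1 / 0.702 = 1.425.
fm × 1.8 + 1 − fm = 1.425  ⇒  fm × (1.8 − 1) = 0.4245  ⇒  fm = 0.53.

0.53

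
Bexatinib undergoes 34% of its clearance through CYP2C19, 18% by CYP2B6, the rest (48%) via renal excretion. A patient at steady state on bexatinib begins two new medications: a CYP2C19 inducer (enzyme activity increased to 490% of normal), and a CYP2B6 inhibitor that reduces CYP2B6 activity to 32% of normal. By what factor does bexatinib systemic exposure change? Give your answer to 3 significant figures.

The CYP2C19 pathway (34% of clearance) is boosted to 4.9× activity: 0.34 × 4.9 = 1.666.
The CYP2B6 pathway (18% of clearance) drops to 0.32× activity: 0.18 × 0.32 = 0.0576.
Non-CYP routes (48%) are unchanged.
New clearance relative to baseline: 1.666 + 0.0576 + 0.48 = 2.2036.
Systemic exposure ∝ 1/CL: fold-change = 1 / 2.2036 = 0.454.

0.454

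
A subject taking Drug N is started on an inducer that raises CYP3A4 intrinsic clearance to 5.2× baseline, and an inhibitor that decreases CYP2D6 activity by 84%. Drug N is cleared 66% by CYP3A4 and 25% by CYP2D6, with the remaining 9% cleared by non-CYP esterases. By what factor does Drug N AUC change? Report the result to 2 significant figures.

The CYP3A4 pathway (66% of clearance) rises to 5.2× activity: 0.66 × 5.2 = 3.432.
The CYP2D6 pathway (25% of clearance) falls to 0.16× activity: 0.25 × 0.16 = 0.04.
Non-CYP routes (9%) are unchanged.
New clearance relative to baseline: 3.432 + 0.04 + 0.09 = 3.562.
Net AUC ratio = 1 / 3.562 = 0.28.

0.28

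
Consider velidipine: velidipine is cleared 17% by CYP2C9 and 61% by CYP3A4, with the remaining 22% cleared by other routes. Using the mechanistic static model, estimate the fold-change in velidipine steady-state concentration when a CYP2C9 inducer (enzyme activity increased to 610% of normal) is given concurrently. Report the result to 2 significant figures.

0.54

The CYP2C9 pathway (17% of clearance) is boosted to 6.1× activity: 0.17 × 6.1 = 1.037.
CYP3A4 (61%) and the residual 22% are unaffected.
New clearance relative to baseline: 1.037 + 0.61 + 0.22 = 1.867.
Steady-state concentration ratio = CL_old/CL_new = 1 / 1.867 = 0.54.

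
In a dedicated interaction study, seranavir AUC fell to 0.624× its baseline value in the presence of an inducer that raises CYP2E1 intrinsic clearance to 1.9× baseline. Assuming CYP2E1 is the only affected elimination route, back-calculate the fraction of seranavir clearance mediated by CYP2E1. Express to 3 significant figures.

0.670

Let fm be the CYP2E1 fraction. New clearance relative to baseline = fm × 1.9 + (1 − fm).
AUC ratio = 1 / (new CL fraction), so new CL fraction = 1 / 0.624 = 1.603.
fm × 1.9 + 1 − fm = 1.603  ⇒  fm × (1.9 − 1) = 0.6026  ⇒  fm = 0.670.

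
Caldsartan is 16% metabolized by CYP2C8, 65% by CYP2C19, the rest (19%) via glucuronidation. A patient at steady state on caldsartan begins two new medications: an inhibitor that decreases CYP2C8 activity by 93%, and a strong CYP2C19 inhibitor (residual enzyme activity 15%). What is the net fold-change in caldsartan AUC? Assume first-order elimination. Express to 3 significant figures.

The CYP2C8 pathway (16% of clearance) drops to 0.07× activity: 0.16 × 0.07 = 0.0112.
The CYP2C19 pathway (65% of clearance) drops to 0.15× activity: 0.65 × 0.15 = 0.0975.
Non-CYP routes (19%) are unchanged.
CL_new/CL_old = 0.0112 + 0.0975 + 0.19 = 0.2987.
AUC ∝ 1/CL: fold-change = 1 / 0.2987 = 3.35.

3.35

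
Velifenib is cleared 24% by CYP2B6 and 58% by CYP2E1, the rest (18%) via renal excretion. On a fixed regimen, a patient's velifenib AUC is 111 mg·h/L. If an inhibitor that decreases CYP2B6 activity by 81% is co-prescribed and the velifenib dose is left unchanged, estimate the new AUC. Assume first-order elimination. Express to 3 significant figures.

138 mg·h/L

CYP2B6: 0.24 × 0.19 = 0.0456
CYP2E1: 0.58 (unchanged)
Other: 0.18 (unchanged)
Relative clearance = 0.0456 + 0.58 + 0.18 = 0.8056.
AUC ∝ 1/CL, so new value = 111 / 0.8056 = 138 mg·h/L.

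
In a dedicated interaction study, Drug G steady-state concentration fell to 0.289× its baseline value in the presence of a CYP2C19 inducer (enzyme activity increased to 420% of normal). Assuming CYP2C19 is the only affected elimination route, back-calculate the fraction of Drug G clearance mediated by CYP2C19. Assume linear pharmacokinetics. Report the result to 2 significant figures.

0.77

Write x for the fraction cleared via CYP2C19. The observed steady-state concentration change means clearance rose to 1/0.289 = 3.46 of baseline.
Setting x·4.2 + (1 − x) = 3.46 and solving: x = (3.46 − 1)/(4.2 − 1) = 0.77.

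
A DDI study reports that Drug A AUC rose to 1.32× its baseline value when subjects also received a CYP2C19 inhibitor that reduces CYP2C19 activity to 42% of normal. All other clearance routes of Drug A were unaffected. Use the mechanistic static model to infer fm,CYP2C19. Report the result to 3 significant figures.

0.418

Let fm be the CYP2C19 fraction. New clearance relative to baseline = fm × 0.42 + (1 − fm).
AUC ratio = 1 / (new CL fraction), so new CL fraction = 1 / 1.32 = 0.7576.
fm × 0.42 + 1 − fm = 0.7576  ⇒  fm × (0.42 − 1) = −0.2424  ⇒  fm = 0.418.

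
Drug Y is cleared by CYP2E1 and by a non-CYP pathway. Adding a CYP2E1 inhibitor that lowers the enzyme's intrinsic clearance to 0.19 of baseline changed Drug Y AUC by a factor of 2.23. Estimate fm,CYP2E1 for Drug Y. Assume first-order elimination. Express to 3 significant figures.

0.681

CL'/CL = 1 / 2.23 = 0.4484
0.19·fm + (1 − fm) = 0.4484
fm = (0.4484 − 1) / (0.19 − 1) = 0.681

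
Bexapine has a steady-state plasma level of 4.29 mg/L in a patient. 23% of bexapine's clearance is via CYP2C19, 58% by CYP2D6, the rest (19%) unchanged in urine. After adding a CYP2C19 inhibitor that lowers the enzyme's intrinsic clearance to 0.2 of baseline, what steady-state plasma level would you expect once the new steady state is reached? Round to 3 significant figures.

CYP2C19: 0.23 × 0.2 = 0.046
CYP2D6: 0.58 (unchanged)
Other: 0.19 (unchanged)
New clearance relative to baseline: 0.046 + 0.58 + 0.19 = 0.816.
Steady-state plasma level ∝ 1/CL, so new value = 4.29 / 0.816 = 5.26 mg/L.

5.26 mg/L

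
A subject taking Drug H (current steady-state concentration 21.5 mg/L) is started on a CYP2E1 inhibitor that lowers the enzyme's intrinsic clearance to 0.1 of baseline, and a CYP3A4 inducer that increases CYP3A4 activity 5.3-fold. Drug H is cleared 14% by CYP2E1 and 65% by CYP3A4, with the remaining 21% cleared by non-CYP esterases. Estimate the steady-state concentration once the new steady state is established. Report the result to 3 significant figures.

5.86 mg/L

The CYP2E1 pathway (14% of clearance) falls to 0.1× activity: 0.14 × 0.1 = 0.014.
The CYP3A4 pathway (65% of clearance) increases to 5.3× activity: 0.65 × 5.3 = 3.445.
Non-CYP routes (21%) are unchanged.
Relative clearance = 0.014 + 3.445 + 0.21 = 3.669.
Steady-state concentration ∝ 1/CL: new value = 21.5 / 3.669 = 5.86 mg/L.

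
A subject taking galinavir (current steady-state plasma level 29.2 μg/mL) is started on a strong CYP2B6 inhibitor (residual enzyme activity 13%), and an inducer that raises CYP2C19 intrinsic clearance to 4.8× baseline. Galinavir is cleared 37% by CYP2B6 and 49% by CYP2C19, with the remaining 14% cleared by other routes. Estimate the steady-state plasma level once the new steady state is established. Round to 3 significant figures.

11.5 μg/mL

The CYP2B6 pathway (37% of clearance) is reduced to 0.13× activity: 0.37 × 0.13 = 0.0481.
The CYP2C19 pathway (49% of clearance) is boosted to 4.8× activity: 0.49 × 4.8 = 2.352.
Non-CYP routes (14%) are unchanged.
New clearance relative to baseline: 0.0481 + 2.352 + 0.14 = 2.5401.
Steady-state plasma level ∝ 1/CL: new value = 29.2 / 2.5401 = 11.5 μg/mL.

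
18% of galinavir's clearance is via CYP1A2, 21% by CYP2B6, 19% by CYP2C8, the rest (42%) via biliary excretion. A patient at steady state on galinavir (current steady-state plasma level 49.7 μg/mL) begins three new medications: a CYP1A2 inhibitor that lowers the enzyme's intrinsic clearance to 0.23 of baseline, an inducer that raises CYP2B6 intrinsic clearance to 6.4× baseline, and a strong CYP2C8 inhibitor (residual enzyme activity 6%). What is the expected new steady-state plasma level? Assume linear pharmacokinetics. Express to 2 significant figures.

The CYP1A2 pathway (18% of clearance) is reduced to 0.23× activity: 0.18 × 0.23 = 0.0414.
The CYP2B6 pathway (21% of clearance) rises to 6.4× activity: 0.21 × 6.4 = 1.344.
The CYP2C8 pathway (19% of clearance) falls to 0.06× activity: 0.19 × 0.06 = 0.0114.
Non-CYP routes (42%) are unchanged.
New clearance relative to baseline: 0.0414 + 1.344 + 0.0114 + 0.42 = 1.8168.
Steady-state plasma level ∝ 1/CL: new value = 49.7 / 1.8168 = 27 μg/mL.

27 μg/mL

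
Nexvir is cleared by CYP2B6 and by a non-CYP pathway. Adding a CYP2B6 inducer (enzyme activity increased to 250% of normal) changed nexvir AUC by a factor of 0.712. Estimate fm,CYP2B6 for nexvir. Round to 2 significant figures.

Let fm be the CYP2B6 fraction. New clearance relative to baseline = fm × 2.5 + (1 − fm).
AUC ratio = 1 / (new CL fraction), so new CL fraction = 1 / 0.712 = 1.404.
fm × 2.5 + 1 − fm = 1.404  ⇒  fm × (2.5 − 1) = 0.4045  ⇒  fm = 0.27.

0.27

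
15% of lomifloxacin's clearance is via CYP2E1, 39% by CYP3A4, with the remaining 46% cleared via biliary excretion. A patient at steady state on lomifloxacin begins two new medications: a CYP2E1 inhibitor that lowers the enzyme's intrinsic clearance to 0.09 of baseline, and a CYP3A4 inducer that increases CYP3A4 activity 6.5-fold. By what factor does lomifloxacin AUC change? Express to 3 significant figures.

CYP2E1: 0.15 × 0.09 = 0.0135
CYP3A4: 0.39 × 6.5 = 2.535
Other: 0.46 (unchanged)
New clearance relative to baseline: 0.0135 + 2.535 + 0.46 = 3.0085.
Net AUC ratio = 1 / 3.0085 = 0.332.

0.332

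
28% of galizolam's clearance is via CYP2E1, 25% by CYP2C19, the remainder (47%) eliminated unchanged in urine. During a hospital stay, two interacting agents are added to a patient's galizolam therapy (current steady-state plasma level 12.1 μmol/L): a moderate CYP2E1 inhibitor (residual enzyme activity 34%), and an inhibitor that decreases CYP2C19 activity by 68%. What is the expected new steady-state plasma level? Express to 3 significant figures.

The CYP2E1 pathway (28% of clearance) falls to 0.34× activity: 0.28 × 0.34 = 0.0952.
The CYP2C19 pathway (25% of clearance) drops to 0.32× activity: 0.25 × 0.32 = 0.08.
Non-CYP routes (47%) are unchanged.
New clearance relative to baseline: 0.0952 + 0.08 + 0.47 = 0.6452.
Steady-state plasma level ∝ 1/CL: new value = 12.1 / 0.6452 = 18.8 μmol/L.

18.8 μmol/L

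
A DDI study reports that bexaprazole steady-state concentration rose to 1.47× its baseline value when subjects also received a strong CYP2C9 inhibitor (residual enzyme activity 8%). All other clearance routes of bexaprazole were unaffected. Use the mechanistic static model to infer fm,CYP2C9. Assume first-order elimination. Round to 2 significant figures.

CL'/CL = 1 / 1.47 = 0.6803
0.08·fm + (1 − fm) = 0.6803
fm = (0.6803 − 1) / (0.08 − 1) = 0.35

0.35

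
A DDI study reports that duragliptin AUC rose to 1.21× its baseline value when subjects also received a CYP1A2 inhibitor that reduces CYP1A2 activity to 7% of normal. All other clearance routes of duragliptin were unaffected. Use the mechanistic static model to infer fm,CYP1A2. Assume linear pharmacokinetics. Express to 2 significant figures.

0.19

CL'/CL = 1 / 1.21 = 0.8264
0.07·fm + (1 − fm) = 0.8264
fm = (0.8264 − 1) / (0.07 − 1) = 0.19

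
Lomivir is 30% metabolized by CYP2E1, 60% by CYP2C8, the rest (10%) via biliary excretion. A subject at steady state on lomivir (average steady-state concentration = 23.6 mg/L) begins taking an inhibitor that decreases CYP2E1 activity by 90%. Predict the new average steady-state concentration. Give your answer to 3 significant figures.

CYP2E1: 0.3 × 0.1 = 0.03
CYP2C8: 0.6 (unchanged)
Other: 0.1 (unchanged)
Relative clearance = 0.03 + 0.6 + 0.1 = 0.73.
Average steady-state concentration ∝ 1/CL, so new value = 23.6 / 0.73 = 32.3 mg/L.

32.3 mg/L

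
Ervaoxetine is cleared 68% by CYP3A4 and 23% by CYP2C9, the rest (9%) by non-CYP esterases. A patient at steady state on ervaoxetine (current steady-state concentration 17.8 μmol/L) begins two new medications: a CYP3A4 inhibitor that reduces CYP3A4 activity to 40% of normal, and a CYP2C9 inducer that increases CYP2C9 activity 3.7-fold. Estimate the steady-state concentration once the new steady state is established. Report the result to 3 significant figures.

14.7 μmol/L

The CYP3A4 pathway (68% of clearance) falls to 0.4× activity: 0.68 × 0.4 = 0.272.
The CYP2C9 pathway (23% of clearance) increases to 3.7× activity: 0.23 × 3.7 = 0.851.
The remaining 9% of clearance is unaffected.
CL_new/CL_old = 0.272 + 0.851 + 0.09 = 1.213.
New steady-state concentration = 17.8 / 1.213 = 14.7 μmol/L (concentration scales inversely with clearance).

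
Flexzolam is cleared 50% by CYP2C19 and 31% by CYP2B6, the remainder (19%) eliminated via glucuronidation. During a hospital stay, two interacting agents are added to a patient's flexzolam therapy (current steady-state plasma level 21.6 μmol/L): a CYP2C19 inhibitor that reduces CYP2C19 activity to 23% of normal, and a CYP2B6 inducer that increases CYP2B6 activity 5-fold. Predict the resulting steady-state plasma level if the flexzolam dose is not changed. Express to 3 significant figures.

11.6 μmol/L

The CYP2C19 pathway (50% of clearance) drops to 0.23× activity: 0.5 × 0.23 = 0.115.
The CYP2B6 pathway (31% of clearance) is boosted to 5× activity: 0.31 × 5 = 1.55.
The remaining 19% of clearance is unaffected.
Relative clearance = 0.115 + 1.55 + 0.19 = 1.855.
Steady-state plasma level ∝ 1/CL: new value = 21.6 / 1.855 = 11.6 μmol/L.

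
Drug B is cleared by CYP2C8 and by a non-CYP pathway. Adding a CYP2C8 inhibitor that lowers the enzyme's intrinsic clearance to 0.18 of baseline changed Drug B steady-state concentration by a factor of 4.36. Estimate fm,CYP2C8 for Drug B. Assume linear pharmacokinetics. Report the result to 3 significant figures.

0.940

CL'/CL = 1 / 4.36 = 0.2294
0.18·fm + (1 − fm) = 0.2294
fm = (0.2294 − 1) / (0.18 − 1) = 0.940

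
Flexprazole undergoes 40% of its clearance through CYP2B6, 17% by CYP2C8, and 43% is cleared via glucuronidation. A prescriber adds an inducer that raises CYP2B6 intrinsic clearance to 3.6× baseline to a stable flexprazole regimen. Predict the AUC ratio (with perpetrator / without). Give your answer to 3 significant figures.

The CYP2B6 pathway (40% of clearance) increases to 3.6× activity: 0.4 × 3.6 = 1.44.
CYP2C8 (17%) and the residual 43% are unaffected.
New clearance relative to baseline: 1.44 + 0.17 + 0.43 = 2.04.
AUC is inversely proportional to clearance, so the fold-change is 1 / 2.04 = 0.490.

0.490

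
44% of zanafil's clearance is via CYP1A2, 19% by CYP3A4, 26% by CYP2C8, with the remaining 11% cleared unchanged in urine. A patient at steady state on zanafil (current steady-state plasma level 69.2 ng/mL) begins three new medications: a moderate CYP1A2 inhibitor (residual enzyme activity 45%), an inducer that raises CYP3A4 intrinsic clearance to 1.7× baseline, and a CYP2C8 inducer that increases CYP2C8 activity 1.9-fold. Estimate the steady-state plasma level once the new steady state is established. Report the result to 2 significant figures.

CYP1A2: 0.44 × 0.45 = 0.198
CYP3A4: 0.19 × 1.7 = 0.323
CYP2C8: 0.26 × 1.9 = 0.494
Other: 0.11 (unchanged)
Relative clearance = 0.198 + 0.323 + 0.494 + 0.11 = 1.125.
New steady-state plasma level = 69.2 / 1.125 = 62 ng/mL (concentration scales inversely with clearance).

62 ng/mL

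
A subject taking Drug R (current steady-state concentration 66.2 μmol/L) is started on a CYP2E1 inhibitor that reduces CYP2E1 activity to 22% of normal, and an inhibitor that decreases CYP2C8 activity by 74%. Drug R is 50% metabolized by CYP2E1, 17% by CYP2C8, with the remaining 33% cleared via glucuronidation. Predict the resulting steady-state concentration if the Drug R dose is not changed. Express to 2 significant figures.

1.4 × 10² μmol/L

The CYP2E1 pathway (50% of clearance) drops to 0.22× activity: 0.5 × 0.22 = 0.11.
The CYP2C8 pathway (17% of clearance) is reduced to 0.26× activity: 0.17 × 0.26 = 0.0442.
Non-CYP routes (33%) are unchanged.
CL_new/CL_old = 0.11 + 0.0442 + 0.33 = 0.4842.
Steady-state concentration ∝ 1/CL: new value = 66.2 / 0.4842 = 1.4 × 10² μmol/L.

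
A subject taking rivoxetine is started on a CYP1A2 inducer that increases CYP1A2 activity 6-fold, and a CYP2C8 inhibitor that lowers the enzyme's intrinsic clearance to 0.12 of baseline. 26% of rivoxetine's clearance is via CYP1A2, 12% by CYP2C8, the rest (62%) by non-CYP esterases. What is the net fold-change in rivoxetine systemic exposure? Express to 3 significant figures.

The CYP1A2 pathway (26% of clearance) increases to 6× activity: 0.26 × 6 = 1.56.
The CYP2C8 pathway (12% of clearance) drops to 0.12× activity: 0.12 × 0.12 = 0.0144.
Non-CYP routes (62%) are unchanged.
New clearance relative to baseline: 1.56 + 0.0144 + 0.62 = 2.1944.
Net systemic exposure ratio = 1 / 2.1944 = 0.456.

0.456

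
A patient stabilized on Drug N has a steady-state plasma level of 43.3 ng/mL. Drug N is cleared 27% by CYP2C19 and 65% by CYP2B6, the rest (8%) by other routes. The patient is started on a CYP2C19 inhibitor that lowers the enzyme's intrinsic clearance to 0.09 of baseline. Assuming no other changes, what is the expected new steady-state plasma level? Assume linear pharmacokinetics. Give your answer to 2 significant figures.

CYP2C19: 0.27 × 0.09 = 0.0243
CYP2B6: 0.65 (unchanged)
Other: 0.08 (unchanged)
New clearance relative to baseline: 0.0243 + 0.65 + 0.08 = 0.7543.
With dosing unchanged, steady-state plasma level scales as 1/CL: 43.3 / 0.7543 = 57 ng/mL.

57 ng/mL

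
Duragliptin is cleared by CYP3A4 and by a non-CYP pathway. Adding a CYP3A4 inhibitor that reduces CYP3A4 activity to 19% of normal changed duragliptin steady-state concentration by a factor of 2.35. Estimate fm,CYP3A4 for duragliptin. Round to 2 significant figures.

0.71

Call the CYP3A4 fraction fm. After the interaction, CL_new/CL_old = fm × 0.19 + (1 − fm).
Steady-state concentration ratio = 1 / (new CL fraction), so new CL fraction = 1 / 2.35 = 0.4255.
fm × 0.19 + 1 − fm = 0.4255  ⇒  fm × (0.19 − 1) = −0.5745  ⇒  fm = 0.71.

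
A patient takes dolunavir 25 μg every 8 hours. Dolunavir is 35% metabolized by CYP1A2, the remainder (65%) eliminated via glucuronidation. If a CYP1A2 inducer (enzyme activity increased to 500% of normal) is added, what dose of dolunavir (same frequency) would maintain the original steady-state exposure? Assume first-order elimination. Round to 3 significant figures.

CYP1A2: 0.35 × 5 = 1.75
Other: 0.65 (unchanged)
New clearance relative to baseline: 1.75 + 0.65 = 2.4.
Css,avg = (dose rate)/CL, so holding Css fixed requires dose ∝ CL: 25 × 2.4 = 60.0 μg.

60.0 μg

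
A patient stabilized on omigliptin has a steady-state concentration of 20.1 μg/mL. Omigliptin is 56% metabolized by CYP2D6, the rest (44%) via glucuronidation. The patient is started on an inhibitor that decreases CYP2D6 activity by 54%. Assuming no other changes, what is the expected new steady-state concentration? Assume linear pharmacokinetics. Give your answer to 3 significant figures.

28.8 μg/mL

CYP2D6: 0.56 × 0.46 = 0.2576
Other: 0.44 (unchanged)
Relative clearance = 0.2576 + 0.44 = 0.6976.
Steady-state concentration ∝ 1/CL, so new value = 20.1 / 0.6976 = 28.8 μg/mL.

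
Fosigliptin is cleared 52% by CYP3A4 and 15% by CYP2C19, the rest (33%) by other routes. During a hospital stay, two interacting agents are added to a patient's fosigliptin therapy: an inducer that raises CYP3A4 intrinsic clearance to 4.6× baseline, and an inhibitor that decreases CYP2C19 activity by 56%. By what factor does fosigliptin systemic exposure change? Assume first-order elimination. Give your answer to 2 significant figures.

0.36

The CYP3A4 pathway (52% of clearance) is boosted to 4.6× activity: 0.52 × 4.6 = 2.392.
The CYP2C19 pathway (15% of clearance) falls to 0.44× activity: 0.15 × 0.44 = 0.066.
Non-CYP routes (33%) are unchanged.
New clearance relative to baseline: 2.392 + 0.066 + 0.33 = 2.788.
Systemic exposure ∝ 1/CL: fold-change = 1 / 2.788 = 0.36.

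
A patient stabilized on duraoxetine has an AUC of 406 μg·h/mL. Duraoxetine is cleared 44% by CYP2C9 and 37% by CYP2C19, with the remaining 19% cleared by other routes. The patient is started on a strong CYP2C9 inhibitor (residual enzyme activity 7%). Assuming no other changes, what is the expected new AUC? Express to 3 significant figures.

CYP2C9: 0.44 × 0.07 = 0.0308
CYP2C19: 0.37 (unchanged)
Other: 0.19 (unchanged)
New clearance relative to baseline: 0.0308 + 0.37 + 0.19 = 0.5908.
New AUC = baseline ÷ relative clearance = 406 / 0.5908 = 687 μg·h/mL.

687 μg·h/mL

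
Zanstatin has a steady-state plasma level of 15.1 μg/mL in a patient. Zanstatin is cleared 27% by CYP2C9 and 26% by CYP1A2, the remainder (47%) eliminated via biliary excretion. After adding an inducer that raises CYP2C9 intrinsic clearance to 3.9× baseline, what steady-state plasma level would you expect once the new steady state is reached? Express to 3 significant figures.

The CYP2C9 pathway (27% of clearance) is boosted to 3.9× activity: 0.27 × 3.9 = 1.053.
CYP1A2 (26%) and the residual 47% are unaffected.
New clearance relative to baseline: 1.053 + 0.26 + 0.47 = 1.783.
New steady-state plasma level = baseline ÷ relative clearance = 15.1 / 1.783 = 8.47 μg/mL.

8.47 μg/mL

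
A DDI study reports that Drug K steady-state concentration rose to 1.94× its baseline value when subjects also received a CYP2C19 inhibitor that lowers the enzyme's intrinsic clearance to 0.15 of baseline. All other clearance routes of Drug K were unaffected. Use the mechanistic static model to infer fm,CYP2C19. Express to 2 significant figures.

0.57

CL'/CL = 1 / 1.94 = 0.5155
0.15·fm + (1 − fm) = 0.5155
fm = (0.5155 − 1) / (0.15 − 1) = 0.57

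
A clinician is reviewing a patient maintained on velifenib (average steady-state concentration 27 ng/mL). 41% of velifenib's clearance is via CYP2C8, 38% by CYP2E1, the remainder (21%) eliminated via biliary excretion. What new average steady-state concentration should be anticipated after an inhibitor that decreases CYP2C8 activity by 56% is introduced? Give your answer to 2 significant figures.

CYP2C8: 0.41 × 0.44 = 0.1804
CYP2E1: 0.38 (unchanged)
Other: 0.21 (unchanged)
New clearance relative to baseline: 0.1804 + 0.38 + 0.21 = 0.7704.
Average steady-state concentration ∝ 1/CL, so new value = 27 / 0.7704 = 35 ng/mL.

35 ng/mL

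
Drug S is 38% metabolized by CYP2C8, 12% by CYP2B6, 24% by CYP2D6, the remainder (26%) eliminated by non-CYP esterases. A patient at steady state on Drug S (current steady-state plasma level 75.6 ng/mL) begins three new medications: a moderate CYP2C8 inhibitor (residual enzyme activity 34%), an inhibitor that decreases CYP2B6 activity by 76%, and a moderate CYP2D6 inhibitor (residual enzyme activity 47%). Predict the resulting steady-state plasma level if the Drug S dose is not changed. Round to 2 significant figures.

1.4 × 10² ng/mL

The CYP2C8 pathway (38% of clearance) is reduced to 0.34× activity: 0.38 × 0.34 = 0.1292.
The CYP2B6 pathway (12% of clearance) is reduced to 0.24× activity: 0.12 × 0.24 = 0.0288.
The CYP2D6 pathway (24% of clearance) falls to 0.47× activity: 0.24 × 0.47 = 0.1128.
The remaining 26% of clearance is unaffected.
CL_new/CL_old = 0.1292 + 0.0288 + 0.1128 + 0.26 = 0.5308.
New steady-state plasma level = 75.6 / 0.5308 = 1.4 × 10² ng/mL (concentration scales inversely with clearance).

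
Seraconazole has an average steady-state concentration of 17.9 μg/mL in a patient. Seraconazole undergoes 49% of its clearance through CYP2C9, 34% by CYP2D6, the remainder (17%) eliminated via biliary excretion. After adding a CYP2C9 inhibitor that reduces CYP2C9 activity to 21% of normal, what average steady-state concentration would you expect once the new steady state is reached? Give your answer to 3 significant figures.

29.2 μg/mL

The CYP2C9 pathway (49% of clearance) is reduced to 0.21× activity: 0.49 × 0.21 = 0.1029.
CYP2D6 (34%) and the residual 17% are unaffected.
CL_new/CL_old = 0.1029 + 0.34 + 0.17 = 0.6129.
With dosing unchanged, average steady-state concentration scales as 1/CL: 17.9 / 0.6129 = 29.2 μg/mL.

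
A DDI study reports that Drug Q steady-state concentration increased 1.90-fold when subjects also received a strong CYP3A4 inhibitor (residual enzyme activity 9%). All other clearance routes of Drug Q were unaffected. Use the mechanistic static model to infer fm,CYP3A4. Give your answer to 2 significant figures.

0.52

Write x for the fraction cleared via CYP3A4. The observed steady-state concentration change means clearance fell to 1/1.90 = 0.5263 of baseline.
Only the CYP3A4 route changed, so 0.5263 = x·0.09 + (1 − x), giving x = 0.52.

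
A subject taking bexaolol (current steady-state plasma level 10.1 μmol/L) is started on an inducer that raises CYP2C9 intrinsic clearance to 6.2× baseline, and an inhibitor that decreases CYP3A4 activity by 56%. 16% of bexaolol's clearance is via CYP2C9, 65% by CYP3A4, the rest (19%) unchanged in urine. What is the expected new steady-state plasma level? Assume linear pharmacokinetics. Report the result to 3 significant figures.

6.88 μmol/L

CYP2C9: 0.16 × 6.2 = 0.992
CYP3A4: 0.65 × 0.44 = 0.286
Other: 0.19 (unchanged)
CL_new/CL_old = 0.992 + 0.286 + 0.19 = 1.468.
New steady-state plasma level = 10.1 / 1.468 = 6.88 μmol/L (concentration scales inversely with clearance).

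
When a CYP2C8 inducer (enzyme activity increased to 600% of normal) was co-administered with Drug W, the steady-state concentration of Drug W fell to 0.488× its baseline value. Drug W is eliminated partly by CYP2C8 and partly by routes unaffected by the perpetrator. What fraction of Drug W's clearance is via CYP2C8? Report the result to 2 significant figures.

CL'/CL = 1 / 0.488 = 2.049
6·fm + (1 − fm) = 2.049
fm = (2.049 − 1) / (6 − 1) = 0.21

0.21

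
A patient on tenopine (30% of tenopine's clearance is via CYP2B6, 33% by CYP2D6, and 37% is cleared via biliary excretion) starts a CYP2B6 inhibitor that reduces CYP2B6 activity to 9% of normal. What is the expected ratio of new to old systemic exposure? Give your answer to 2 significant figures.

CYP2B6: 0.3 × 0.09 = 0.027
CYP2D6: 0.33 (unchanged)
Other: 0.37 (unchanged)
CL_new/CL_old = 0.027 + 0.33 + 0.37 = 0.727.
Systemic exposure is inversely proportional to clearance, so the fold-change is 1 / 0.727 = 1.4.

1.4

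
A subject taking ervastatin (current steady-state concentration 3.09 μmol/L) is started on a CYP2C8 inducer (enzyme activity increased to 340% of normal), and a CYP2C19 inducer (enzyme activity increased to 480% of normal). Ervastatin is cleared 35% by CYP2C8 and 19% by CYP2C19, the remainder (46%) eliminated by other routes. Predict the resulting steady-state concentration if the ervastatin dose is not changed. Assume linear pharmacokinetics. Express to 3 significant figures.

1.21 μmol/L

The CYP2C8 pathway (35% of clearance) rises to 3.4× activity: 0.35 × 3.4 = 1.19.
The CYP2C19 pathway (19% of clearance) is boosted to 4.8× activity: 0.19 × 4.8 = 0.912.
The remaining 46% of clearance is unaffected.
New clearance relative to baseline: 1.19 + 0.912 + 0.46 = 2.562.
Dividing the baseline by the relative clearance: 3.09 / 2.562 = 1.21 μmol/L.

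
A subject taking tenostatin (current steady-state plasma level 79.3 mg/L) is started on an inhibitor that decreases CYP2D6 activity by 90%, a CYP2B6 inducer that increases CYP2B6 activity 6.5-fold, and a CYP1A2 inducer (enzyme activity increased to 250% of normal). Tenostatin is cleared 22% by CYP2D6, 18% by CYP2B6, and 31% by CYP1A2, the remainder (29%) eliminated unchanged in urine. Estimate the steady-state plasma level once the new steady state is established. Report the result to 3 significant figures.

35.1 mg/L

The CYP2D6 pathway (22% of clearance) is reduced to 0.1× activity: 0.22 × 0.1 = 0.022.
The CYP2B6 pathway (18% of clearance) rises to 6.5× activity: 0.18 × 6.5 = 1.17.
The CYP1A2 pathway (31% of clearance) increases to 2.5× activity: 0.31 × 2.5 = 0.775.
The remaining 29% of clearance is unaffected.
CL_new/CL_old = 0.022 + 1.17 + 0.775 + 0.29 = 2.257.
Steady-state plasma level ∝ 1/CL: new value = 79.3 / 2.257 = 35.1 mg/L.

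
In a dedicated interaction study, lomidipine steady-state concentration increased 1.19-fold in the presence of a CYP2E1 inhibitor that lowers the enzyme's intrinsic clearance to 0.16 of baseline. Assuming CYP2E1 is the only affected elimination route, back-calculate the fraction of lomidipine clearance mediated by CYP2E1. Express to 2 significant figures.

0.19

Call the CYP2E1 fraction fm. After the interaction, CL_new/CL_old = fm × 0.16 + (1 − fm).
Steady-state concentration ratio = 1 / (new CL fraction), so new CL fraction = 1 / 1.19 = 0.8403.
fm × 0.16 + 1 − fm = 0.8403  ⇒  fm × (0.16 − 1) = −0.1597  ⇒  fm = 0.19.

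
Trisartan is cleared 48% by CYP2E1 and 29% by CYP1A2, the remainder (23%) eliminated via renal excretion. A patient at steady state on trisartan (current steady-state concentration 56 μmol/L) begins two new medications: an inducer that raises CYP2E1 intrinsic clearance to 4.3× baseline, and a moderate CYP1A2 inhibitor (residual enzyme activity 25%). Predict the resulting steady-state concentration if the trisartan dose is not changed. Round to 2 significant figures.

The CYP2E1 pathway (48% of clearance) rises to 4.3× activity: 0.48 × 4.3 = 2.064.
The CYP1A2 pathway (29% of clearance) drops to 0.25× activity: 0.29 × 0.25 = 0.0725.
The remaining 23% of clearance is unaffected.
CL_new/CL_old = 2.064 + 0.0725 + 0.23 = 2.3665.
Steady-state concentration ∝ 1/CL: new value = 56 / 2.3665 = 24 μmol/L.

24 μmol/L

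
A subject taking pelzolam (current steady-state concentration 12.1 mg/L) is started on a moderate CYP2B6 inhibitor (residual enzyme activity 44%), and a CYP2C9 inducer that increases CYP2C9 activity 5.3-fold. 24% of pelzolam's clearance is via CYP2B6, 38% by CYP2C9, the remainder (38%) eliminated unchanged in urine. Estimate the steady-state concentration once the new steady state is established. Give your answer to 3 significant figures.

4.84 mg/L

The CYP2B6 pathway (24% of clearance) is reduced to 0.44× activity: 0.24 × 0.44 = 0.1056.
The CYP2C9 pathway (38% of clearance) increases to 5.3× activity: 0.38 × 5.3 = 2.014.
Non-CYP routes (38%) are unchanged.
Relative clearance = 0.1056 + 2.014 + 0.38 = 2.4996.
New steady-state concentration = 12.1 / 2.4996 = 4.84 mg/L (concentration scales inversely with clearance).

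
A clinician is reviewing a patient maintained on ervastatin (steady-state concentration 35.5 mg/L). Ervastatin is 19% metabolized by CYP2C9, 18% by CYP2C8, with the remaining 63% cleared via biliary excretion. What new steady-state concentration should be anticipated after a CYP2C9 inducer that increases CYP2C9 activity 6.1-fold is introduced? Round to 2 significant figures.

CYP2C9: 0.19 × 6.1 = 1.159
CYP2C8: 0.18 (unchanged)
Other: 0.63 (unchanged)
New clearance relative to baseline: 1.159 + 0.18 + 0.63 = 1.969.
With dosing unchanged, steady-state concentration scales as 1/CL: 35.5 / 1.969 = 18 mg/L.

18 mg/L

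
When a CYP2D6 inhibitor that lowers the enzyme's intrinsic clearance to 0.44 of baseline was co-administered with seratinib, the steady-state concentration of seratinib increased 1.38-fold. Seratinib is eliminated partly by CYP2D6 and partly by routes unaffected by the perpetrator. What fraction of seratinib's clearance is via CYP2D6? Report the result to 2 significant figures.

Let x = fm,CYP2D6. Because steady-state concentration ∝ 1/CL, relative clearance fell to 1/1.38 = 0.7246.
Setting x·0.44 + (1 − x) = 0.7246 and solving: x = (0.7246 − 1)/(0.44 − 1) = 0.49.

0.49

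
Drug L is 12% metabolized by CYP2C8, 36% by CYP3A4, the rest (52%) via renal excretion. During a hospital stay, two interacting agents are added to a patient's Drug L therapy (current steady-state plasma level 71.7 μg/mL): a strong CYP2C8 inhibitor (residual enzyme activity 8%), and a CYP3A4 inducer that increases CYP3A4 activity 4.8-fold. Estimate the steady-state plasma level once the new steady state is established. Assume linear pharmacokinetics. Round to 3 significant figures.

31.8 μg/mL

CYP2C8: 0.12 × 0.08 = 0.0096
CYP3A4: 0.36 × 4.8 = 1.728
Other: 0.52 (unchanged)
Relative clearance = 0.0096 + 1.728 + 0.52 = 2.2576.
Steady-state plasma level ∝ 1/CL: new value = 71.7 / 2.2576 = 31.8 μg/mL.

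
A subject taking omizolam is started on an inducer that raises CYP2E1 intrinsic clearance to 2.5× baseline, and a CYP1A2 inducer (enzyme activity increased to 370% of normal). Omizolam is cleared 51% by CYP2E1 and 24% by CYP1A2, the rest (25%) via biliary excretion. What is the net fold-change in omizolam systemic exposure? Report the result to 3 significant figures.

0.414

CYP2E1: 0.51 × 2.5 = 1.275
CYP1A2: 0.24 × 3.7 = 0.888
Other: 0.25 (unchanged)
Relative clearance = 1.275 + 0.888 + 0.25 = 2.413.
Net systemic exposure ratio = 1 / 2.413 = 0.414.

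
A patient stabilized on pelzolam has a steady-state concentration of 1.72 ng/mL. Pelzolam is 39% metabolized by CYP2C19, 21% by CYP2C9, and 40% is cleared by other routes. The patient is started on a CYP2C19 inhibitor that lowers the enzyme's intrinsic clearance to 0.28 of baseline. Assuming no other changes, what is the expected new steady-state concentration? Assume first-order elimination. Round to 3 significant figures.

The CYP2C19 pathway (39% of clearance) falls to 0.28× activity: 0.39 × 0.28 = 0.1092.
CYP2C9 (21%) and the residual 40% are unaffected.
New clearance relative to baseline: 0.1092 + 0.21 + 0.4 = 0.7192.
New steady-state concentration = baseline ÷ relative clearance = 1.72 / 0.7192 = 2.39 ng/mL.

2.39 ng/mL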